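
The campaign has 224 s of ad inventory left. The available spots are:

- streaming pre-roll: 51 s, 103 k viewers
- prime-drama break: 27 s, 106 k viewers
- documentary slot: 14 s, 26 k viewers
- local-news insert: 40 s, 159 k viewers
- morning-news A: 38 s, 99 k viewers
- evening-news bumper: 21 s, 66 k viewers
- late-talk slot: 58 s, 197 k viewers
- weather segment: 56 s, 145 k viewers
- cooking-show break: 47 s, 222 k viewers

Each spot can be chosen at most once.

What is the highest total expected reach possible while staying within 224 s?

809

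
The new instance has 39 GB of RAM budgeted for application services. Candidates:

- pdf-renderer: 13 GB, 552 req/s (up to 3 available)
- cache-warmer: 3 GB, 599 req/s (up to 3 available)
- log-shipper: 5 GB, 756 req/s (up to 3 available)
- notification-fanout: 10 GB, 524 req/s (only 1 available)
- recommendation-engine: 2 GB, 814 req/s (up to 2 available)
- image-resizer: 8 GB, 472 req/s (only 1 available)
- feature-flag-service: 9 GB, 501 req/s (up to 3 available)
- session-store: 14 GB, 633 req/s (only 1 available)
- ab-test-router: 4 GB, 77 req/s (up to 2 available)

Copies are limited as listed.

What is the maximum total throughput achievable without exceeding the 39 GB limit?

6217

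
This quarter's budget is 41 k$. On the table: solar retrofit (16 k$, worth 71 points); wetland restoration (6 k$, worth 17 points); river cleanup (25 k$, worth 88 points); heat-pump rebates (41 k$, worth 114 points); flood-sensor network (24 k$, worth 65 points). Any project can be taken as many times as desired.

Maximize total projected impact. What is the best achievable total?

Density check — solar retrofit 4.44, river cleanup 3.52, wetland restoration 2.83, heat-pump rebates 2.78 are the best per k$.
2×solar retrofit + wetland restoration uses 38 of the 41 k$ and totals 159.
The spare 3 k$ is too small for any remaining project, and no exchange beats 159.

159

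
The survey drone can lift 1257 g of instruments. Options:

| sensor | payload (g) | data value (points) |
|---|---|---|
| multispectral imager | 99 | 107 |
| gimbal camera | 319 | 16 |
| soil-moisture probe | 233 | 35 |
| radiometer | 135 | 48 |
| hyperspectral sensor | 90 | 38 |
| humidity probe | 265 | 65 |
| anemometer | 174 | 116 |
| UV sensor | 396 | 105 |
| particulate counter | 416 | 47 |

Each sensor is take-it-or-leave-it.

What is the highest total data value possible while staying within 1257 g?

479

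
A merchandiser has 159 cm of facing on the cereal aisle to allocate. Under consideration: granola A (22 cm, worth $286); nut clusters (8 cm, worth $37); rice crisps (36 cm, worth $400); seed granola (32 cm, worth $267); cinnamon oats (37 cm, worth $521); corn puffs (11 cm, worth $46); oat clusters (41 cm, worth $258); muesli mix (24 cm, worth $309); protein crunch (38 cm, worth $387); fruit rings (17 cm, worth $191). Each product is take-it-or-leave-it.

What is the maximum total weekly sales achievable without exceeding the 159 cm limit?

1903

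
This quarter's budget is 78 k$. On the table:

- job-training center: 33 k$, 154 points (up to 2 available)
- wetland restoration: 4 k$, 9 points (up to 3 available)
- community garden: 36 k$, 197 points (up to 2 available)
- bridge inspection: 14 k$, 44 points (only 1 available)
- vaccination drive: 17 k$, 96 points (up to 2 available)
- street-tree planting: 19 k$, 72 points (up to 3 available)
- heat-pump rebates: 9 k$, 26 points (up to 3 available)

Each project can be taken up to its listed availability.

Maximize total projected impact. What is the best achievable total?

Taking 2×wetland restoration + community garden + 2×vaccination drive: 78 k$ used, 407 in projected impact.
That's the maximum — no swap from here does better than 407.

407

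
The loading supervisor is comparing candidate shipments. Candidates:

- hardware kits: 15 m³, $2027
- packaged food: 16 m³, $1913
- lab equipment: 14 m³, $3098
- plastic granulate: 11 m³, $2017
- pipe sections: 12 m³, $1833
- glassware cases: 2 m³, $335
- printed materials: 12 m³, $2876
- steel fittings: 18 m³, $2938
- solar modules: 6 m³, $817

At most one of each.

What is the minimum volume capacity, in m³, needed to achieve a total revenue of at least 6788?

32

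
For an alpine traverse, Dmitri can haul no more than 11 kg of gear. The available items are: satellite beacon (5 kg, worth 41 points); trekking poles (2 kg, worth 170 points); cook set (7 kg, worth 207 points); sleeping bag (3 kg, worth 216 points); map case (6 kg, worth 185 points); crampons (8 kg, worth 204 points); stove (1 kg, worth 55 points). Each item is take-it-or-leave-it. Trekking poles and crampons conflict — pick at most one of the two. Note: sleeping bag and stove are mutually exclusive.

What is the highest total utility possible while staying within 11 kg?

571

Trekking poles + sleeping bag + map case uses 11 of the 11 kg and totals 571.
Next best is trekking poles + cook set + stove at 432 (10 kg) — short by 139.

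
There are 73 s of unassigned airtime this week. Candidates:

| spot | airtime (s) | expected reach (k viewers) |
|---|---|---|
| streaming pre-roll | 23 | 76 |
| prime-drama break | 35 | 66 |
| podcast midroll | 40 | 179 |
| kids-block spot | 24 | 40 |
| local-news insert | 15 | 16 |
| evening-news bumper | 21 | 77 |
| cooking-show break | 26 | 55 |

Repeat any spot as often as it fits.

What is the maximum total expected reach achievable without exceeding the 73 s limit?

256

Ranking by ratio (expected reach/s): podcast midroll 4.47, evening-news bumper 3.67, streaming pre-roll 3.30.
Best packing: podcast midroll + evening-news bumper — 61 s, 256 total.
The spare 12 s is too small for any remaining spot, and no exchange beats 256.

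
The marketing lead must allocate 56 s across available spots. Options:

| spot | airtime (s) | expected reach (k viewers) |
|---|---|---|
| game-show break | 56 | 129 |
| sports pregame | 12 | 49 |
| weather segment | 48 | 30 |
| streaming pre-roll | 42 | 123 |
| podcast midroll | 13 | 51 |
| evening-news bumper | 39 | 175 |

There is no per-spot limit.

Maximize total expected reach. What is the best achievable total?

The ratio heuristic lands on sports pregame + evening-news bumper (224) but leaves 5 s idle.
Dropping sports pregame frees 12 s; slotting in podcast midroll (13 s) lifts the total to 226 at 52 s.
The spare 4 s is too small for any remaining spot, and no exchange beats 226.

226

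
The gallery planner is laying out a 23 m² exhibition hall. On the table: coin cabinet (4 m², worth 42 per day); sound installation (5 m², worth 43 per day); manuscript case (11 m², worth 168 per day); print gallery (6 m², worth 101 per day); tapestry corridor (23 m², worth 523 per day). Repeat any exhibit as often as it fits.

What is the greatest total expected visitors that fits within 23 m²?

523

Best packing: tapestry corridor — 23 m², 523 total.
That's the maximum — no swap from here does better than 523.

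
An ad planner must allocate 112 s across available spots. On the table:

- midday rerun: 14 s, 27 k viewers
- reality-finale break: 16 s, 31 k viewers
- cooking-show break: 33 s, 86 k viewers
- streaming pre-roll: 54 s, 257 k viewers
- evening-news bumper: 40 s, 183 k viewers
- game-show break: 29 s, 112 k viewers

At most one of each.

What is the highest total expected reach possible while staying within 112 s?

471

Taking reality-finale break + streaming pre-roll + evening-news bumper: 110 s used, 471 in expected reach.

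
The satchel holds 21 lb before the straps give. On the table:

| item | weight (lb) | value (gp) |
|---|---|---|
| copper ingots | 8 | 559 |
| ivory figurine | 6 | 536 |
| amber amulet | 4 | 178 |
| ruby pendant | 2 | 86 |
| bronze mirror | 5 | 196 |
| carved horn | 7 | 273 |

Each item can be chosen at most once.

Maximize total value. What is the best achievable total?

Taking the top-ratio items first gives copper ingots + ivory figurine + amber amulet + ruby pendant for 1359 (20 lb).
The 4 lb tied up in amber amulet is better spent on bronze mirror — total rises to 1377 (21 lb).
Every other selection either busts 21 lb or fails to beat 1377.

1377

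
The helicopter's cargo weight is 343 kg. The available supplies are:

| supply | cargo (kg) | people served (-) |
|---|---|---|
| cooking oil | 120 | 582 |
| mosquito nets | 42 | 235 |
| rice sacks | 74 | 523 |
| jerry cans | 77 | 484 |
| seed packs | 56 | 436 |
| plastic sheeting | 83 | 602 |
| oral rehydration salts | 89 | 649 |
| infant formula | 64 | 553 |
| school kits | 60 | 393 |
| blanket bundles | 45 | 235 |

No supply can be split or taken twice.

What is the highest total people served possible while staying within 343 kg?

2554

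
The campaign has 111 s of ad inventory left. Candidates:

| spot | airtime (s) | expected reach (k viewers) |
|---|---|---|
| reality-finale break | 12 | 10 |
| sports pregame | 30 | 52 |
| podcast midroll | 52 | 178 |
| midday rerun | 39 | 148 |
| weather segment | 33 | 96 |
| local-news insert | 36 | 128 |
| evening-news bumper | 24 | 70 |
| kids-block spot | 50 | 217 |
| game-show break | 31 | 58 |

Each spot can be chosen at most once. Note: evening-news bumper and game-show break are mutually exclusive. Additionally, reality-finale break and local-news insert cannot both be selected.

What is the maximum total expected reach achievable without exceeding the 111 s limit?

Filling by ratio: reality-finale break + midday rerun + kids-block spot for 375, with 10 s left unused.
The 51 s tied up in reality-finale break and midday rerun is better spent on local-news insert + evening-news bumper — total rises to 415 (110 s).
An exhaustive check of the 512 subsets confirms 415.

415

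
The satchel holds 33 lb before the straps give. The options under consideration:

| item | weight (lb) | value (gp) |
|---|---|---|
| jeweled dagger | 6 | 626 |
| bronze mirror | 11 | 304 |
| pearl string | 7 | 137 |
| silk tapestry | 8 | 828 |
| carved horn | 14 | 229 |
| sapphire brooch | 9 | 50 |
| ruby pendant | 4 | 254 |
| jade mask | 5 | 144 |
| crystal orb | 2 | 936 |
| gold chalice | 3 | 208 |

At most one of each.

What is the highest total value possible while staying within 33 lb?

2996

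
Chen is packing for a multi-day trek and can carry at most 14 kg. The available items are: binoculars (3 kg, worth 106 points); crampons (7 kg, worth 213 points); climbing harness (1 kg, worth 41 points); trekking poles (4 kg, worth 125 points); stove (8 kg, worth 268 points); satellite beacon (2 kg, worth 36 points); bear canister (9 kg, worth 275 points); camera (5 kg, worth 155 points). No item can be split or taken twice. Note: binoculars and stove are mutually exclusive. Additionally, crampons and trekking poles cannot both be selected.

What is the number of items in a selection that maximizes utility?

Best achievable utility is 464.
For example climbing harness + stove + camera achieves it, using 14 kg.
Every optimal selection uses 3 items.

3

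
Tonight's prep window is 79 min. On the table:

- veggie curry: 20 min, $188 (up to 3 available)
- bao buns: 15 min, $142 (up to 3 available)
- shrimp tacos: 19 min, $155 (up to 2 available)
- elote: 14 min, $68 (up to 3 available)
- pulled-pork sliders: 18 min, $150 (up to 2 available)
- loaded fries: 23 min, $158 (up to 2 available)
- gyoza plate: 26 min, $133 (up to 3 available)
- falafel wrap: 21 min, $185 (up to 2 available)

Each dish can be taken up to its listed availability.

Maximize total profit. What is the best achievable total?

719

A density-first pass picks veggie curry + 3×bao buns + elote — 682 at 79 min.
Replace 3×bao buns and elote with 2×veggie curry + shrimp tacos: the trade gains 37 net, giving 719 at 79 min.
Nothing else within 79 min beats 719.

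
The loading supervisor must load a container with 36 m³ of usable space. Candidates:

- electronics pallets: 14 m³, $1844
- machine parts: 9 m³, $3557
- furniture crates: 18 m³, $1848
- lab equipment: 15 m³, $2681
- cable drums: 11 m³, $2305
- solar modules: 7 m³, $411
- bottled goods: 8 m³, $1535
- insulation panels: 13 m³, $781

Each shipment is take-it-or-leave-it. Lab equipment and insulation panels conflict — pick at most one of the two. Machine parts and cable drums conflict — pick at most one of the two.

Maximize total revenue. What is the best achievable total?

7773

Machine parts + lab equipment + bottled goods uses 32 of the 36 m³ and totals 7773.
An exhaustive check of the 256 subsets confirms 7773.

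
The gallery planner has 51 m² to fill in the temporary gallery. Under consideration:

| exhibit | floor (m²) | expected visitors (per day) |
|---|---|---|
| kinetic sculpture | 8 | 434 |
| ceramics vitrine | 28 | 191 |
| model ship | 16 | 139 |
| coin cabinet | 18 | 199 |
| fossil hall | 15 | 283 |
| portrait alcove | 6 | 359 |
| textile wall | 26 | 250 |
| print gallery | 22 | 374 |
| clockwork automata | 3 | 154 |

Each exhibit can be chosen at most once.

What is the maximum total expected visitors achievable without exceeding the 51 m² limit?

1450

A density-first pass picks kinetic sculpture + coin cabinet + fossil hall + portrait alcove + clockwork automata — 1429 at 50 m².
The 21 m² tied up in coin cabinet and clockwork automata is better spent on print gallery — total rises to 1450 (51 m²).
The closest alternative, kinetic sculpture + coin cabinet + fossil hall + portrait alcove + clockwork automata, reaches only 1429.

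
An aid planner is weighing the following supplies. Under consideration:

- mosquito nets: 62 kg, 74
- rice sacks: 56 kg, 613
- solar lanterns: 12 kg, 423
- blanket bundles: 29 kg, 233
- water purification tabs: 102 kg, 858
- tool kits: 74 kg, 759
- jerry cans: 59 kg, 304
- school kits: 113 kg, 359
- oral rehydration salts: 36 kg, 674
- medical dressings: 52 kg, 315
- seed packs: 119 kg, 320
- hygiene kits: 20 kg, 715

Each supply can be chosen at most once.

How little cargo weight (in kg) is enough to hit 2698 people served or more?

171

Minimise kg subject to total people served ≥ 2698.
solar lanterns + blanket bundles + tool kits + oral rehydration salts + hygiene kits reaches 2804 using 171 kg.
No combination under 171 kg hits 2698.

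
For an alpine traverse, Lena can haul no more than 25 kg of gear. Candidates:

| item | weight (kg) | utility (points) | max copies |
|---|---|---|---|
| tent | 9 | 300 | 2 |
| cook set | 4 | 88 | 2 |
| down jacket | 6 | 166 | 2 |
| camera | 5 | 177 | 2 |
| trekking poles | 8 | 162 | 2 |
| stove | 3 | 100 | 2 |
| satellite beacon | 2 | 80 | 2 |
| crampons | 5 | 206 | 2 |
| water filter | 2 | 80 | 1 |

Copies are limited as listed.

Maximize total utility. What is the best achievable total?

952

Greedy by ratio would take camera + stove + 2×satellite beacon + 2×crampons + water filter: 24 kg used, total 929.
Dropping camera and stove frees 8 kg; slotting in tent (9 kg) lifts the total to 952 at 25 kg.
Every other selection either busts 25 kg or exceeds an availability limit or fails to beat 952.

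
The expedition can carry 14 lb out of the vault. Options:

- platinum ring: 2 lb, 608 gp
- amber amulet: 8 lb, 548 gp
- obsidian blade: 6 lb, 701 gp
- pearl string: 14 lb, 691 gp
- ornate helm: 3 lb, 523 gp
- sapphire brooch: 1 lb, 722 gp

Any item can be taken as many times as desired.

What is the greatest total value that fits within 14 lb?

By value per lb: sapphire brooch 722.00, platinum ring 304.00, ornate helm 174.33, obsidian blade 116.83 lead.
The ratio ordering already packs tightly: 14×sapphire brooch, 14 lb, 10108.
Every other selection either busts 14 lb or fails to beat 10108.

10108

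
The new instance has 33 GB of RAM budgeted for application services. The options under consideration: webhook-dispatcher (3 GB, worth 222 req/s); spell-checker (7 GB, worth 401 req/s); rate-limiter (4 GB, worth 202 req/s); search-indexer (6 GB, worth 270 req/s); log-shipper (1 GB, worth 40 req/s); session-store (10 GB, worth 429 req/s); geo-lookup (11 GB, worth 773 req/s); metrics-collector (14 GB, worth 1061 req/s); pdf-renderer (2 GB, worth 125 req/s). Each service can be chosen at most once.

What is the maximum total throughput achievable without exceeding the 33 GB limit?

2298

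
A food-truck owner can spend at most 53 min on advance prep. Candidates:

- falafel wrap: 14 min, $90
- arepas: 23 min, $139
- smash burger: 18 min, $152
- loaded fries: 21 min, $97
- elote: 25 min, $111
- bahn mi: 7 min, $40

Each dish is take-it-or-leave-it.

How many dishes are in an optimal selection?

3

Best achievable profit is 339.
falafel wrap + smash burger + loaded fries hits 339 at 53 min.
Any selection reaching 339 contains exactly 3 dishes.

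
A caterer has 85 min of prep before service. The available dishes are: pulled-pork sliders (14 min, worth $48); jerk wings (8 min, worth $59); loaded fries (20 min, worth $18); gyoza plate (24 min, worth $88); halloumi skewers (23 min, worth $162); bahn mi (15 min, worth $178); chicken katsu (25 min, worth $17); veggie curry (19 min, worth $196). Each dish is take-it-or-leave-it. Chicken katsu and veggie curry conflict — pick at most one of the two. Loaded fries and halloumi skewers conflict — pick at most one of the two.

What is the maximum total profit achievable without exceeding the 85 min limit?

Pulled-pork sliders + jerk wings + halloumi skewers + bahn mi + veggie curry uses 79 of the 85 min and totals 643.
Next best is gyoza plate + halloumi skewers + bahn mi + veggie curry at 624 (81 min) — short by 19.

643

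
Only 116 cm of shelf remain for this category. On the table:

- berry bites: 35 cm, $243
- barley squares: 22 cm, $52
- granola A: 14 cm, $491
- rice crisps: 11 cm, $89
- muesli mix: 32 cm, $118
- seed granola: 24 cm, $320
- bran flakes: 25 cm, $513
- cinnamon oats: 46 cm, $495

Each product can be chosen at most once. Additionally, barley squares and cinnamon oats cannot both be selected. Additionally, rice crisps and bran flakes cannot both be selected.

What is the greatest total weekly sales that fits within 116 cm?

1819

Best packing: granola A + seed granola + bran flakes + cinnamon oats — 109 cm, 1819 total.
The closest alternative, berry bites + granola A + seed granola + bran flakes, reaches only 1567.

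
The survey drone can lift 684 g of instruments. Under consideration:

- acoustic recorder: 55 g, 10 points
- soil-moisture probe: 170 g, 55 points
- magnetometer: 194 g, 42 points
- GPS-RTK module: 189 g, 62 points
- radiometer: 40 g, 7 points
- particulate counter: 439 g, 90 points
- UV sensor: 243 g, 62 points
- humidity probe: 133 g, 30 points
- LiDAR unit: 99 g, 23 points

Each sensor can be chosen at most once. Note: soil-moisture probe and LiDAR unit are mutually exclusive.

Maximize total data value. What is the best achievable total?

189

By data value per g: GPS-RTK module 0.33, soil-moisture probe 0.32, UV sensor 0.26, LiDAR unit 0.23 lead.
The ratio ordering already packs tightly: acoustic recorder + soil-moisture probe + GPS-RTK module + UV sensor, 657 g, 189.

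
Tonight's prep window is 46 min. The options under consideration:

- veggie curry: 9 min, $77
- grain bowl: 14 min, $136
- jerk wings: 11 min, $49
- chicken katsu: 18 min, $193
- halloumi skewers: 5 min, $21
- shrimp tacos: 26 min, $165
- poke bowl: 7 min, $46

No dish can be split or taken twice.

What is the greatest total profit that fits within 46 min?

Density check — chicken katsu 10.72, grain bowl 9.71, veggie curry 8.56, poke bowl 6.57 are the best per min.
Taking veggie curry + grain bowl + chicken katsu + halloumi skewers: 46 min used, 427 in profit.
The closest alternative, veggie curry + grain bowl + chicken katsu, reaches only 406.

427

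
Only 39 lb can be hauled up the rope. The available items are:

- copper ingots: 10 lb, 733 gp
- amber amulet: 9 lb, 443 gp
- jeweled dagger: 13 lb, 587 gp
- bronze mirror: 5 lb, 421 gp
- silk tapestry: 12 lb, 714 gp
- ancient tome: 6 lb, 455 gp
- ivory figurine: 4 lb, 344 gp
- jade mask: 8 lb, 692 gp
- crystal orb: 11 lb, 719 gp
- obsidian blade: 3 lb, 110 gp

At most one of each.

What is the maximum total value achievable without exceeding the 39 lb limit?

2943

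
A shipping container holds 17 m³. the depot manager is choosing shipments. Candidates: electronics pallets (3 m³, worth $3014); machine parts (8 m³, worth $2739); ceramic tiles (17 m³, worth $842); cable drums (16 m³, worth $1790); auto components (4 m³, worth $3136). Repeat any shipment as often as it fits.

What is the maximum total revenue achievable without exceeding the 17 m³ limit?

15314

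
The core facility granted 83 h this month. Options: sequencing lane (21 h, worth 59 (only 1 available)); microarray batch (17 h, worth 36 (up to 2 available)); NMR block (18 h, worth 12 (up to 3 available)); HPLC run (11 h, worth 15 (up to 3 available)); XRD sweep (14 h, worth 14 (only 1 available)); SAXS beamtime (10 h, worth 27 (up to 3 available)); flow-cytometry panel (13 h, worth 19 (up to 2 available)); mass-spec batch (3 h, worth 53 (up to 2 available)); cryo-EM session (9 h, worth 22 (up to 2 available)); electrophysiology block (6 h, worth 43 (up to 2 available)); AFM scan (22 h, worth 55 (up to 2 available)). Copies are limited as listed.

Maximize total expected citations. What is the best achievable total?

361

Greedy by ratio would take sequencing lane + 3×SAXS beamtime + 2×mass-spec batch + cryo-EM session + 2×electrophysiology block: 78 h used, total 354.
The 39 h tied up in 3×SAXS beamtime and cryo-EM session is better spent on 2×AFM scan — total rises to 361 (83 h).
Every other selection either busts 83 h or exceeds an availability limit or fails to beat 361.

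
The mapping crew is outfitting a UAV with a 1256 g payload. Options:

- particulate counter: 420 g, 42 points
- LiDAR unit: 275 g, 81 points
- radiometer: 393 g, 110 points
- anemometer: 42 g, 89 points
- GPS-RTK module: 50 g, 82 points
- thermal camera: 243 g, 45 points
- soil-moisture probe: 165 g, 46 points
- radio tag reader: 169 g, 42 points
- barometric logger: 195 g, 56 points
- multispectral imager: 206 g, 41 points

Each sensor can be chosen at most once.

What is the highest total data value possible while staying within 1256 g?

A density-first pass picks LiDAR unit + radiometer + anemometer + GPS-RTK module + soil-moisture probe + barometric logger — 464 at 1120 g.
Replace LiDAR unit with radio tag reader + multispectral imager: the trade gains 2 net, giving 466 at 1220 g.
The closest alternative, LiDAR unit + radiometer + anemometer + GPS-RTK module + soil-moisture probe + barometric logger, reaches only 464.

466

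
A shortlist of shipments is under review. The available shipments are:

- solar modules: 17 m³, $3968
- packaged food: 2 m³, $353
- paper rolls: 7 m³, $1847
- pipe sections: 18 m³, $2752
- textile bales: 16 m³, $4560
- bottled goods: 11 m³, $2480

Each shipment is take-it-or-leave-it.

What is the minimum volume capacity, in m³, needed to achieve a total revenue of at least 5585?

Need the lightest bundle worth ≥ 5585.
paper rolls + textile bales reaches 6407 using 23 m³.
Below 23 m³ the best achievable stays under 5585.

23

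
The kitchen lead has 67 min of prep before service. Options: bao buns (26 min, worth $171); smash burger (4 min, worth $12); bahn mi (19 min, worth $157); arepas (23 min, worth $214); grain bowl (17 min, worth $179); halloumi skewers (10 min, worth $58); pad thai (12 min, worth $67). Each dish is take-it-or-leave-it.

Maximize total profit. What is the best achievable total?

Filling by ratio: smash burger + bahn mi + arepas + grain bowl for 562, with 4 min left unused.
Dropping smash burger and bahn mi frees 23 min; slotting in bao buns (26 min) lifts the total to 564 at 66 min.
Every other selection either busts 67 min or fails to beat 564.

564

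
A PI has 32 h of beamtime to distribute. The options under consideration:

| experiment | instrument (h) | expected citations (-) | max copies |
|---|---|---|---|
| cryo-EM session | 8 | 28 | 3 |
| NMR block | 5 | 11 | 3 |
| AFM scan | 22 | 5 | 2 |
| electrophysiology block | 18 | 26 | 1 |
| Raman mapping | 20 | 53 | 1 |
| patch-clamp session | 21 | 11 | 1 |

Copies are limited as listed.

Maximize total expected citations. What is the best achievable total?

95

Best packing: 3×cryo-EM session + NMR block — 29 h, 95 total.
The spare 3 h is too small for any remaining experiment, and no exchange beats 95.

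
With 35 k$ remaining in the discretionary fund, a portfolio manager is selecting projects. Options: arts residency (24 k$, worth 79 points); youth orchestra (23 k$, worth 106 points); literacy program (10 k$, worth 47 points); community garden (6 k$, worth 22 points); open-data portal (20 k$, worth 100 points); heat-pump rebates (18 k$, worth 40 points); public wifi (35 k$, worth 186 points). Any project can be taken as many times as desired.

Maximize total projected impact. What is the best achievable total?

186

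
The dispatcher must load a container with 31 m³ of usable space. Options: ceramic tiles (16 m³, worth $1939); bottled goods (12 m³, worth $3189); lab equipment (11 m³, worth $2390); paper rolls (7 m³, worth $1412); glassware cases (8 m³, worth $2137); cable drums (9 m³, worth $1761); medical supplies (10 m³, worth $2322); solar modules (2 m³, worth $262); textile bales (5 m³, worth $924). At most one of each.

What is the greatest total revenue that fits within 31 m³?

7716

Greedy by ratio would take bottled goods + glassware cases + medical supplies: 30 m³ used, total 7648.
Replace medical supplies with lab equipment: the trade gains 68 net, giving 7716 at 31 m³.
An exhaustive check of the 512 subsets confirms 7716.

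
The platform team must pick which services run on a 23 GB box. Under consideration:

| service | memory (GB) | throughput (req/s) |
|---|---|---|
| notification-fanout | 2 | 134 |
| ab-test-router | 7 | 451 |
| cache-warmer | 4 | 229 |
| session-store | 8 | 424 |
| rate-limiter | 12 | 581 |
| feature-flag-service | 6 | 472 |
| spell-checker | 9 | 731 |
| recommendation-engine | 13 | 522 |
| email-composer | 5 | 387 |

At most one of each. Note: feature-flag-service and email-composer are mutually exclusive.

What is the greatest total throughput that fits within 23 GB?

Ranking by ratio (throughput/GB): spell-checker 81.22, feature-flag-service 78.67, email-composer 77.40.
Best packing: notification-fanout + ab-test-router + spell-checker + email-composer — 23 GB, 1703 total.
Every other selection either busts 23 GB or breaks a pairing rule or fails to beat 1703.

1703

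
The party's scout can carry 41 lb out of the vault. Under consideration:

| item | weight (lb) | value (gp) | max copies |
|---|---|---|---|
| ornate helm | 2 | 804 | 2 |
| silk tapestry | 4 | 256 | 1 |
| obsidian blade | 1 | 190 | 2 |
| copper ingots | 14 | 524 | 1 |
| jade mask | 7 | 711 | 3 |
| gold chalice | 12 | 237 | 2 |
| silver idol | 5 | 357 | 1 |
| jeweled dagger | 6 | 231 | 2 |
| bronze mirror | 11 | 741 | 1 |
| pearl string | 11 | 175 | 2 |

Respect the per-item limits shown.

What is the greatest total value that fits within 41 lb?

4928

Ranking by ratio (value/lb): ornate helm 402.00, obsidian blade 190.00, jade mask 101.57, silver idol 71.40.
Greedy by ratio would take 2×ornate helm + silk tapestry + 2×obsidian blade + 3×jade mask + silver idol: 36 lb used, total 4734.
The 6 lb tied up in obsidian blade and silver idol is better spent on bronze mirror — total rises to 4928 (41 lb).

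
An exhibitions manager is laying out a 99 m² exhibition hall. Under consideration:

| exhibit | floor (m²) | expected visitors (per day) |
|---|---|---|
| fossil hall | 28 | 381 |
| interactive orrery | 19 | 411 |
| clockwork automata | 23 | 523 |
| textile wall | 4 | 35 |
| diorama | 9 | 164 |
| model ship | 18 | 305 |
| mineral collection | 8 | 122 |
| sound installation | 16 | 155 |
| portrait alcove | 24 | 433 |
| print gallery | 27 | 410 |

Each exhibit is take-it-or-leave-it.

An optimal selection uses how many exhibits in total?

6

Optimal total is 1871.
For example interactive orrery + clockwork automata + textile wall + diorama + model ship + portrait alcove achieves it, using 97 m².
Every optimal selection uses 6 exhibits.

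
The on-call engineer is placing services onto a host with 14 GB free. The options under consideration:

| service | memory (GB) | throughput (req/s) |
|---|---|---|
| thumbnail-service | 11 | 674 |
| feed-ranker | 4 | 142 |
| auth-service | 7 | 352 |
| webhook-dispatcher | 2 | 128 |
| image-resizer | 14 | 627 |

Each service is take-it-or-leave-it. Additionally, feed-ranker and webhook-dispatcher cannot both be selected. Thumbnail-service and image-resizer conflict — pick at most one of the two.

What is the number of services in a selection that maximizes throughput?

2

Optimal total is 802.
For example thumbnail-service + webhook-dispatcher achieves it, using 13 GB.
Every optimal selection uses 2 services.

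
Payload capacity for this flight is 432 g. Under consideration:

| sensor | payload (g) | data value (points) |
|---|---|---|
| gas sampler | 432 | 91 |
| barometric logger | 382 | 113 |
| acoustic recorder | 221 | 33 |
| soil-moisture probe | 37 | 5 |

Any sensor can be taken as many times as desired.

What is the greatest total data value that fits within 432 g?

118

Ranking by ratio (data value/g): barometric logger 0.30, gas sampler 0.21, acoustic recorder 0.15, soil-moisture probe 0.14.
Barometric logger + soil-moisture probe uses 419 of the 432 g and totals 118.
The spare 13 g is too small for any remaining sensor, and no exchange beats 118.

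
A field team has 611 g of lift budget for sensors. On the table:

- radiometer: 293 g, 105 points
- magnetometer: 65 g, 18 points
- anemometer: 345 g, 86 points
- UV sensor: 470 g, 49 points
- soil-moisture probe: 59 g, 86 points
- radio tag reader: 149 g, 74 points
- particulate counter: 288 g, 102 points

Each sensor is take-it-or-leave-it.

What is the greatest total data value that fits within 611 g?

Best packing: radiometer + magnetometer + soil-moisture probe + radio tag reader — 566 g, 283 total.
The closest alternative, magnetometer + soil-moisture probe + radio tag reader + particulate counter, reaches only 280.

283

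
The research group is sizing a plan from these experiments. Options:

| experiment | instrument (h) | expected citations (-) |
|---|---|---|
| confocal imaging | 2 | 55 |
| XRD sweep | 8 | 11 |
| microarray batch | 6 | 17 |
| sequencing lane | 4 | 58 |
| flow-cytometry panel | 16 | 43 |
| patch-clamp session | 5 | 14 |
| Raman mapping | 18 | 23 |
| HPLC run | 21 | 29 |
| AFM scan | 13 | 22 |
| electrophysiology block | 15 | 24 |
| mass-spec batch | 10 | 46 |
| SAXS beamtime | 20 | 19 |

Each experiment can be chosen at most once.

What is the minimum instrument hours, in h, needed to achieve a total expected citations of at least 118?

Need the lightest bundle worth ≥ 118.
Taking confocal imaging + sequencing lane + patch-clamp session gives 127 (≥ 118) for 11 h.
Any bundle with less than 11 h falls short of 118.

11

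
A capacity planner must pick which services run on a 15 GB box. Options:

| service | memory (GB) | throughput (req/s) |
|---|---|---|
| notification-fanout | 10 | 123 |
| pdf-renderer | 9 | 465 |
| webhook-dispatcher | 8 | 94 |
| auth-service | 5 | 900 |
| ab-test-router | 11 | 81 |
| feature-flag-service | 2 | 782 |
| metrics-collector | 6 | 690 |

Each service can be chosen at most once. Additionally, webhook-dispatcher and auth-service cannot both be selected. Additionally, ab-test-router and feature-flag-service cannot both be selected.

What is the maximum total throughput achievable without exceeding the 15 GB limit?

2372

The ratio ordering already packs tightly: auth-service + feature-flag-service + metrics-collector, 13 GB, 2372.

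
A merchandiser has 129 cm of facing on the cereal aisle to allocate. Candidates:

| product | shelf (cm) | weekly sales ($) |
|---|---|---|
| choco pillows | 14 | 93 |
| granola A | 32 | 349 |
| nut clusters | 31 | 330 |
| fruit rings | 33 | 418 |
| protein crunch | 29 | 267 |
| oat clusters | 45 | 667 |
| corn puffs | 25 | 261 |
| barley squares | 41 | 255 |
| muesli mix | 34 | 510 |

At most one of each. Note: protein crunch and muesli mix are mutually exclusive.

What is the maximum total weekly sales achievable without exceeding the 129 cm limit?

Best packing: choco pillows + fruit rings + oat clusters + muesli mix — 126 cm, 1688 total.

1688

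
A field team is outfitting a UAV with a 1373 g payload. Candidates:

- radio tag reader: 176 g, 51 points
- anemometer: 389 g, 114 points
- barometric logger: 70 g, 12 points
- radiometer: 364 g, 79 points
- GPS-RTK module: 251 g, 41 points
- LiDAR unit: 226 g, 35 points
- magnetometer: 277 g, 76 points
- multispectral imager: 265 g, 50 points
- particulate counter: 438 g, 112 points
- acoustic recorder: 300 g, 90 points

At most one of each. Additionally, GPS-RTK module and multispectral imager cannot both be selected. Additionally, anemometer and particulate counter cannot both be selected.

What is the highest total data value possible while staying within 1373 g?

Ranking by ratio (data value/g): acoustic recorder 0.30, anemometer 0.29, radio tag reader 0.29, magnetometer 0.27.
Greedy by ratio would take radio tag reader + anemometer + barometric logger + magnetometer + acoustic recorder: 1212 g used, total 343.
Dropping barometric logger frees 70 g; slotting in LiDAR unit (226 g) lifts the total to 366 at 1368 g.
Next best is anemometer + radiometer + magnetometer + acoustic recorder at 359 (1330 g) — short by 7.

366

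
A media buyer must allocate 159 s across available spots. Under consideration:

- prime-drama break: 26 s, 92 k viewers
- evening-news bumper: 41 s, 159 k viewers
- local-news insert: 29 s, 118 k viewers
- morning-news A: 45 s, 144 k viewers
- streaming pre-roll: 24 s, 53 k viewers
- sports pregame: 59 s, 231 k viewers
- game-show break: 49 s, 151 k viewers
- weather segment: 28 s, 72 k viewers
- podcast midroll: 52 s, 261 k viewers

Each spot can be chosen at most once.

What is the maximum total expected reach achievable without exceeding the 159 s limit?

651

Ranking by ratio (expected reach/s): podcast midroll 5.02, local-news insert 4.07, sports pregame 3.92, evening-news bumper 3.88.
Greedy by ratio would take local-news insert + sports pregame + podcast midroll: 140 s used, total 610.
Replace local-news insert with evening-news bumper: the trade gains 41 net, giving 651 at 152 s.
The closest alternative, morning-news A + sports pregame + podcast midroll, reaches only 636.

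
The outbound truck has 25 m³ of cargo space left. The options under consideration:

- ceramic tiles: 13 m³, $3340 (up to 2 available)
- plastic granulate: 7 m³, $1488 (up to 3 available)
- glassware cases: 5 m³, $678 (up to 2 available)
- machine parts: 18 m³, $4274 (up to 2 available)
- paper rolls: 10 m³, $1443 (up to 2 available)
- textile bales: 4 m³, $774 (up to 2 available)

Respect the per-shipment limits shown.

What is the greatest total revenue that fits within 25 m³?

5762

The ratio heuristic lands on ceramic tiles + plastic granulate + textile bales (5602) but leaves 1 m³ idle.
The 17 m³ tied up in ceramic tiles and textile bales is better spent on machine parts — total rises to 5762 (25 m³).
Every other selection either busts 25 m³ or exceeds an availability limit or fails to beat 5762.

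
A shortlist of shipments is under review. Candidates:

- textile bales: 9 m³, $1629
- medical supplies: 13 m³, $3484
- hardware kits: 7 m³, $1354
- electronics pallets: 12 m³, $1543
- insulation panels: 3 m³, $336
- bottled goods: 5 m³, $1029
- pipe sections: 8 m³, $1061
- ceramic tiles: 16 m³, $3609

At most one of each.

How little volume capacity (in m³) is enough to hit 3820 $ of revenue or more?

Look for the lowest-volume combination reaching 3820.
medical supplies + insulation panels reaches 3820 using 16 m³.
Below 16 m³ the best achievable stays under 3820.

16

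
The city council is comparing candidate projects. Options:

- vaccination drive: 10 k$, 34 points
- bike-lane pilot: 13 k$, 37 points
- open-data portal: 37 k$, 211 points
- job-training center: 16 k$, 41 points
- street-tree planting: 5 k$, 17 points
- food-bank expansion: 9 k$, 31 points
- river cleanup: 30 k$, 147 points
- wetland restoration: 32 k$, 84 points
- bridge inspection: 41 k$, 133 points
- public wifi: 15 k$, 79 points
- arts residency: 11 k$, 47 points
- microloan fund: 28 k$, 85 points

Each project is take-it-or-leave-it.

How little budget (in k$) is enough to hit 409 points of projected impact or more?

Need the lightest bundle worth ≥ 409.
Taking vaccination drive + open-data portal + street-tree planting + river cleanup gives 409 (≥ 409) for 82 k$.
Any bundle with less than 82 k$ falls short of 409.

82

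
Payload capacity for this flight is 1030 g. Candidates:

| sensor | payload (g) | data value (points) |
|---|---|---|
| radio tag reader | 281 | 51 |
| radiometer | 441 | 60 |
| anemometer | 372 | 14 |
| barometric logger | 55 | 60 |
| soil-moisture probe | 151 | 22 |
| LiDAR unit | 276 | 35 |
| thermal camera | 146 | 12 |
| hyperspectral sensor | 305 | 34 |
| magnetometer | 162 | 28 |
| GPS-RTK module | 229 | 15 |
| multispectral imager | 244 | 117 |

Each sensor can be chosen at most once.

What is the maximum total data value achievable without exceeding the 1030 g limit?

291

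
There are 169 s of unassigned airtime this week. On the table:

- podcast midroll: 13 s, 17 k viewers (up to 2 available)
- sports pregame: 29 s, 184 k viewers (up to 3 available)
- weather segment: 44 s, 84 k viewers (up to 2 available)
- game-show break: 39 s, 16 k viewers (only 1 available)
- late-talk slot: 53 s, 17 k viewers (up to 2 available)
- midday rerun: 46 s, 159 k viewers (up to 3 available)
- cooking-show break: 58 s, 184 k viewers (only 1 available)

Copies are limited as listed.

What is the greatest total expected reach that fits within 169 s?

A density-first pass picks 2×podcast midroll + 3×sports pregame + midday rerun — 745 at 159 s.
Replace podcast midroll and midday rerun with cooking-show break: the trade gains 8 net, giving 753 at 158 s.

753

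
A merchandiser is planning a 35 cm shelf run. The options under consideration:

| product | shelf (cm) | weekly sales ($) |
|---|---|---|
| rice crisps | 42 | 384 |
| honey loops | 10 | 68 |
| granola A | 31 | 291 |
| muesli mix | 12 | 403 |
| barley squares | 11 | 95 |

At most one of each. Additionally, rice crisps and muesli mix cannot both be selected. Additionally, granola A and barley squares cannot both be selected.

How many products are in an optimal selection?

3

Optimal total is 566.
One optimal bundle: honey loops + muesli mix + barley squares (33 cm).
Every optimal selection uses 3 products.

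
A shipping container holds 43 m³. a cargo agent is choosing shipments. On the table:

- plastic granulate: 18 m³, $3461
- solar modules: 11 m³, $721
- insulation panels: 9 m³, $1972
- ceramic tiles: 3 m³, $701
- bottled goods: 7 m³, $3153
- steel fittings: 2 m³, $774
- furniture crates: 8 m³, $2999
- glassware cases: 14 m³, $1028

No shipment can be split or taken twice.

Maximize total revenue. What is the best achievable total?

11585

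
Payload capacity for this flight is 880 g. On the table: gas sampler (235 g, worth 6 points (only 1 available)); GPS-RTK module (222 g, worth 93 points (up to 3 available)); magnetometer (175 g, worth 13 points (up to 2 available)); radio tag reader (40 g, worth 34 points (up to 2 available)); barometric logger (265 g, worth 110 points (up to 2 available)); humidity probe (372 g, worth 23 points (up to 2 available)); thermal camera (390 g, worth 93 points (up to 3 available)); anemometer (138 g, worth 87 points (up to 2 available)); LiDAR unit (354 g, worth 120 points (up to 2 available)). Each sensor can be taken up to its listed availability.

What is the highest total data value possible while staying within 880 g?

The ratio heuristic lands on 2×GPS-RTK module + 2×radio tag reader + 2×anemometer (428) but leaves 80 g idle.
The 222 g tied up in GPS-RTK module is better spent on barometric logger — total rises to 445 (843 g).
That's the maximum — no swap from here does better than 445.

445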